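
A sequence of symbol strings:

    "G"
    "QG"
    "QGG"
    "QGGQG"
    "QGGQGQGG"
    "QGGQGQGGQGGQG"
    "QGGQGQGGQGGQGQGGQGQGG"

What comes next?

This is a Fibonacci-style word recurrence s(k) = s(k−1)·s(k−2): e.g. QG·G = QGG.
So term 8 is QGGQGQGGQGGQGQGGQGQGG·QGGQGQGGQGGQG.

QGGQGQGGQGGQGQGGQGQGGQGGQGQGGQGGQG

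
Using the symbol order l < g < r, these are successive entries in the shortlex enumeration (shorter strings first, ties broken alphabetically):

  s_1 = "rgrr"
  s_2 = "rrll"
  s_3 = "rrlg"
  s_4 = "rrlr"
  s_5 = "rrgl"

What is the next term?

Treat rrgl as a base-3 numeral over the given alphabet and add one, carrying through any trailing r's.

rrgg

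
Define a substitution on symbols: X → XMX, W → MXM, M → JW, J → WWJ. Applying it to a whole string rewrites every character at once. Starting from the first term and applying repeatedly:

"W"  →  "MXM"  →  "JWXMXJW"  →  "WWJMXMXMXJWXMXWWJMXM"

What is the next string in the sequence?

Rewriting the 20 symbols of WWJMXMXMXJWXMXWWJMXM one by one yields MXM MXM WWJ JW XMX JW XMX JW XMX WWJ MXM XMX JW XMX MXM MXM WWJ JW XMX JW; concatenated:

MXMMXMWWJJWXMXJWXMXJWXMXWWJMXMXMXJWXMXMXMMXMWWJJWXMXJW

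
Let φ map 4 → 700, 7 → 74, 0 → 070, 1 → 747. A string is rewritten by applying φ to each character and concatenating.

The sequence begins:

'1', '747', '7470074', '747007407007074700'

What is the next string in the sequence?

Rewriting the 18 symbols of 747007407007074700 one by one yields 74 700 74 070 070 74 700 070 74 070 070 74 070 74 700 74 070 070; concatenated:

74700740700707470007074070070740707470074070070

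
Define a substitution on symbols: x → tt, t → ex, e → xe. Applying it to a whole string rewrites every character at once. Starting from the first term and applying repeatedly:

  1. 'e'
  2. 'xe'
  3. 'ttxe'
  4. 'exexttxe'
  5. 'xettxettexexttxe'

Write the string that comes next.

ttxeexexttxeexexxettxettexexttxe

Replace each of the 16 characters of xettxettexexttxe in place — tt xe ex ex tt xe ex ex xe tt xe tt ex ex tt xe — and concatenate.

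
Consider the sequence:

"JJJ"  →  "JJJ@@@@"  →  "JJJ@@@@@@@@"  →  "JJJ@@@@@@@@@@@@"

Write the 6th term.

Each term is the previous one with @@@@ appended.
From JJJ@@@@@@@@@@@@, 2 further steps: JJJ@@@@@@@@@@@@ → JJJ@@@@@@@@@@@@@@@@ → (answer).

JJJ@@@@@@@@@@@@@@@@@@@@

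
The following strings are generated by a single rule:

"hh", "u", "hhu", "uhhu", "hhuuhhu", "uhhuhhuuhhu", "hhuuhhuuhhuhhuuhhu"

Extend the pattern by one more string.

Each term (from the third on) is the two preceding terms concatenated in order: term 3 = hh·u = hhu.
Continuing: uhhuhhuuhhu · hhuuhhuuhhuhhuuhhu gives term 8.

uhhuhhuuhhuhhuuhhuuhhuhhuuhhu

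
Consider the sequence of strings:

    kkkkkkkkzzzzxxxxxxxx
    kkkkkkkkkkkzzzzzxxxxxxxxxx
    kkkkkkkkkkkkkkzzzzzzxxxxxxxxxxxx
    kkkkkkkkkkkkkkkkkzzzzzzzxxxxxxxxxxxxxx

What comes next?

kkkkkkkkkkkkkkkkkkkkzzzzzzzzxxxxxxxxxxxxxxxx

Each string has the form k^{3n-1} z^{n+1} x^{2n+2}, where the shown terms are n = 3, 4, 5, 6.
At n = 7 the blocks have lengths 20, 8, 16.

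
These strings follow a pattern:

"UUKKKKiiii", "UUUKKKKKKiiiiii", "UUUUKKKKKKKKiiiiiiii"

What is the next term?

Reading off run lengths: U runs 2, 3, 4; K runs 4, 6, 8; i runs 4, 6, 8 — each is linear in n, where the shown terms are n = 2, 3, 4.
Setting n = 5 gives 5, 10, 10 characters in each block.

UUUUUKKKKKKKKKKiiiiiiiiii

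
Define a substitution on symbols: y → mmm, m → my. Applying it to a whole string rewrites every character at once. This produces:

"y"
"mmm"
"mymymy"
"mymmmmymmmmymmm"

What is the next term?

mymmmmymymymymmmmymymymymmmmymymy

φ(mymmmmymmmmymmm) expands symbol-by-symbol to my mmm my my my my mmm my my my my mmm my my my; joining the 15 pieces gives the next term.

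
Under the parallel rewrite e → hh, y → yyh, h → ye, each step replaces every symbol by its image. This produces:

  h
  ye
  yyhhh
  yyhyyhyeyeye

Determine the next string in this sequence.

yyhyyhyeyyhyyhyeyyhhhyyhhhyyhhh

Expanding yyhyyhyeyeye: y→yyh, y→yyh, h→ye, y→yyh, y→yyh, h→ye, y→yyh, e→hh, y→yyh, e→hh, y→yyh, e→hh. Concatenated: yyh yyh ye yyh yyh ye yyh hh yyh hh yyh hh.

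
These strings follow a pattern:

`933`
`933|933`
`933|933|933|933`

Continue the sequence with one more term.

s(k+1) = s(k)·|·s(k) — each term doubles the last with '|' between the halves.
So the next term is two copies of 933|933|933|933 with '|' between the halves.

933|933|933|933|933|933|933|933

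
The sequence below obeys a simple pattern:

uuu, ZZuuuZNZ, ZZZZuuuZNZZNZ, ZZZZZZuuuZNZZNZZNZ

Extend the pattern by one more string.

ZZZZZZZZuuuZNZZNZZNZZNZ

Each term wraps the previous one in ZZ on the left and ZNZ on the right.
So the next term is ZZ·ZZZZZZuuuZNZZNZZNZ·ZNZ.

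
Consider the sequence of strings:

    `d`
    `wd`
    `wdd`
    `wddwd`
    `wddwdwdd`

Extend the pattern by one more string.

wddwdwddwddwd

From term 3 onward, concatenate the last term with the second-to-last: wd·d = wdd, wdd·wd = wddwd, …
Continuing: wddwdwdd · wddwd gives term 6.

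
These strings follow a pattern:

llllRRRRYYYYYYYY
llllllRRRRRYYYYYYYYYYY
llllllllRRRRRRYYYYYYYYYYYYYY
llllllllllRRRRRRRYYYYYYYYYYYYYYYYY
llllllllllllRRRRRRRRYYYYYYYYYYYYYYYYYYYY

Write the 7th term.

Each string has the form l^{2n} R^{n+2} Y^{3n+2}, where the shown terms are n = 2, 3, 4, 5, 6.
At n = 8 the blocks have lengths 16, 10, 26.

llllllllllllllllRRRRRRRRRRYYYYYYYYYYYYYYYYYYYYYYYYYY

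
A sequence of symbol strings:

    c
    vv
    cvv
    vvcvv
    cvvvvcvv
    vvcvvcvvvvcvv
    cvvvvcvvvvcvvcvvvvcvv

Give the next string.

From term 3 onward, concatenate the second-to-last term with the last: c·vv = cvv, vv·cvv = vvcvv, …
The next term joins vvcvvcvvvvcvv and cvvvvcvvvvcvvcvvvvcvv.

vvcvvcvvvvcvvcvvvvcvvvvcvvcvvvvcvv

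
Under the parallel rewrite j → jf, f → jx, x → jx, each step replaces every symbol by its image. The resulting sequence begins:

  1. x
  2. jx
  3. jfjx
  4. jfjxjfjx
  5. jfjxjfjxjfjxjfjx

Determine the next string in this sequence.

Rewriting the 16 symbols of jfjxjfjxjfjxjfjx one by one yields jf jx jf jx jf jx jf jx jf jx jf jx jf jx jf jx; concatenated:

jfjxjfjxjfjxjfjxjfjxjfjxjfjxjfjx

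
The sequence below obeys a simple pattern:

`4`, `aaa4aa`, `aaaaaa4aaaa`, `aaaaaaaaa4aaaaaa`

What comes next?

Every step adds aaa to the front and aa to the end of the previous string.
Applying this once more to aaaaaaaaa4aaaaaa:

aaaaaaaaaaaa4aaaaaaaa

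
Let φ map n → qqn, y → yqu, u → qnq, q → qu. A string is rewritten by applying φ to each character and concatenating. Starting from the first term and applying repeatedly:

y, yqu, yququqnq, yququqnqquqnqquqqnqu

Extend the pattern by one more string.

Rewriting the 20 symbols of yququqnqquqnqquqqnqu one by one yields yqu qu qnq qu qnq qu qqn qu qu qnq qu qqn qu qu qnq qu qu qqn qu qnq; concatenated:

yququqnqquqnqquqqnququqnqquqqnququqnqququqqnquqnq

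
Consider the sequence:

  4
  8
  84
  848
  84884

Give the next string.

This is a Fibonacci-style word recurrence s(k) = s(k−1)·s(k−2): e.g. 8·4 = 84.
Continuing: 84884 · 848 gives term 6.

84884848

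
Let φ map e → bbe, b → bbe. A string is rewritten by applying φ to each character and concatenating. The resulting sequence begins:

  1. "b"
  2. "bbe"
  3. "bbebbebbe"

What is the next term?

Rewriting each symbol of bbebbebbe: b→bbe, b→bbe, e→bbe, b→bbe, b→bbe, e→bbe, b→bbe, b→bbe, e→bbe, which concatenates to bbe bbe bbe bbe bbe bbe bbe bbe bbe.

bbebbebbebbebbebbebbebbebbe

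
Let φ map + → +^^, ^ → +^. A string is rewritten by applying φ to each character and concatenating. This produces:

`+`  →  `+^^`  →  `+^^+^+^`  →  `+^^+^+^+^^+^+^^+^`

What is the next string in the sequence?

Rewriting the 17 symbols of +^^+^+^+^^+^+^^+^ one by one yields +^^ +^ +^ +^^ +^ +^^ +^ +^^ +^ +^ +^^ +^ +^^ +^ +^ +^^ +^; concatenated:

+^^+^+^+^^+^+^^+^+^^+^+^+^^+^+^^+^+^+^^+^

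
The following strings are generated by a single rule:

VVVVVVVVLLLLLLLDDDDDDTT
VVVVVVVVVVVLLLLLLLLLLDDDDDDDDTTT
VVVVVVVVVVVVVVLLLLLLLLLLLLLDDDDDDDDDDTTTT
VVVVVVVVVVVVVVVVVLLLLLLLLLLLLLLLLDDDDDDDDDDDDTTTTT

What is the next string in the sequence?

VVVVVVVVVVVVVVVVVVVVLLLLLLLLLLLLLLLLLLLDDDDDDDDDDDDDDTTTTTT

Term n consists of 3n+2 V's, followed by 3n+1 L's, followed by 2n+2 D's, followed by n T's, where the shown terms are n = 2, 3, 4, 5.
Setting n = 6 gives 20, 19, 14, 6 characters in each block.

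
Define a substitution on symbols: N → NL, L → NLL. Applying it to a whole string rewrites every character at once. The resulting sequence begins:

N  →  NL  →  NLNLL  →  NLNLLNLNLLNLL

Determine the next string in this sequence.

φ(NLNLLNLNLLNLL) expands symbol-by-symbol to NL NLL NL NLL NLL NL NLL NL NLL NLL NL NLL NLL; joining the 13 pieces gives the next term.

NLNLLNLNLLNLLNLNLLNLNLLNLLNLNLLNLL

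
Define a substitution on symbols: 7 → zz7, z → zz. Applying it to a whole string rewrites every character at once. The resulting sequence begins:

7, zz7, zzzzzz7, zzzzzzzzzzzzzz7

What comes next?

zzzzzzzzzzzzzzzzzzzzzzzzzzzzzz7

φ(zzzzzzzzzzzzzz7) expands symbol-by-symbol to zz zz zz zz zz zz zz zz zz zz zz zz zz zz zz7; joining the 15 pieces gives the next term.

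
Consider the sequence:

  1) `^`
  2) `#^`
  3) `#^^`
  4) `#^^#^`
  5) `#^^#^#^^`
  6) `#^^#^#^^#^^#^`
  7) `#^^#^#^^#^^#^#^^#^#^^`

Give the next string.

From term 3 onward, concatenate the last term with the second-to-last: #^·^ = #^^, #^^·#^ = #^^#^, …
So term 8 is #^^#^#^^#^^#^#^^#^#^^·#^^#^#^^#^^#^.

#^^#^#^^#^^#^#^^#^#^^#^^#^#^^#^^#^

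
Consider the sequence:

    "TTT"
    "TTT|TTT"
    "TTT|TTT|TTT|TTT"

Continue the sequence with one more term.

TTT|TTT|TTT|TTT|TTT|TTT|TTT|TTT

s(k+1) = s(k)·|·s(k) — each term doubles the last with '|' between the halves.
So the next term is two copies of TTT|TTT|TTT|TTT with '|' between the halves.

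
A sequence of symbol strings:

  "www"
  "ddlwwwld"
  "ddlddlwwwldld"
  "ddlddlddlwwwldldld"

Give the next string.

Each term wraps the previous one in ddl on the left and ld on the right.
Applying this once more to ddlddlddlwwwldldld:

ddlddlddlddlwwwldldldld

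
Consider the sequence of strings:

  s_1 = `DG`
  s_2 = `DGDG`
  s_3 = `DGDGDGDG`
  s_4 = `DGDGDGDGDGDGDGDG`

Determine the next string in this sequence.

DGDGDGDGDGDGDGDGDGDGDGDGDGDGDGDG

Each string is two copies of the previous one concatenated.
One more doubling of DGDGDGDGDGDGDGDG gives the answer.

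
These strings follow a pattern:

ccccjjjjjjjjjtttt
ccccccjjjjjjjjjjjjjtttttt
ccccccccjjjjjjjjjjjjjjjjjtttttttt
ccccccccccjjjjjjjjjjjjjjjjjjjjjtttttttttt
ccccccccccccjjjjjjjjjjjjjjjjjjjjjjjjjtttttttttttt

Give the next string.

Term n consists of 2n c's, followed by 4n+1 j's, followed by 2n t's, where the shown terms are n = 2, 3, 4, 5, 6.
For the next term, n = 7, so the run lengths are 14, 29, 14.

ccccccccccccccjjjjjjjjjjjjjjjjjjjjjjjjjjjjjtttttttttttttt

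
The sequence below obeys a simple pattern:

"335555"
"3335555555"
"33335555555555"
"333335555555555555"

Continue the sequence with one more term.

3333335555555555555555

Reading off run lengths: 3 runs 2, 3, 4, 5; 5 runs 4, 7, 10, 13 — each is linear in n (n = 1, 2, …).
Setting n = 5 gives 6, 16 characters in each block.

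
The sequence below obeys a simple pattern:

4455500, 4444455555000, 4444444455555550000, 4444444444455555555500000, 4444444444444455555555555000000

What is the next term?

Term n consists of 3n-1 4's, followed by 2n+1 5's, followed by n+1 0's (n = 1, 2, …).
For the next term, n = 6, so the run lengths are 17, 13, 7.

4444444444444444455555555555550000000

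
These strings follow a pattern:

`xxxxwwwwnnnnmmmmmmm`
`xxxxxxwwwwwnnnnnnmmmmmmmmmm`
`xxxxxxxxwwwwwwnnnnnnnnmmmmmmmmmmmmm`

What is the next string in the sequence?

xxxxxxxxxxwwwwwwwnnnnnnnnnnmmmmmmmmmmmmmmmm

The n-th term is 2n x's then n+2 w's then 2n n's then 3n+1 m's, where the shown terms are n = 2, 3, 4.
For the next term, n = 5, so the run lengths are 10, 7, 10, 16.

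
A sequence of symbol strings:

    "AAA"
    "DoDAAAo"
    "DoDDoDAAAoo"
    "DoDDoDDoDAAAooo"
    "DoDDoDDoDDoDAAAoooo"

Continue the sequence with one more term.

s(k+1) = DoD·s(k)·o, so each term gains DoD as a prefix and o as a suffix.
Applying this once more to DoDDoDDoDDoDAAAoooo:

DoDDoDDoDDoDDoDAAAooooo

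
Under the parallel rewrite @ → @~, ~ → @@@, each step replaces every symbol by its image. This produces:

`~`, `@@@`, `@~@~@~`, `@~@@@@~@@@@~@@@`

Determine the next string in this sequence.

Replace each of the 15 characters of @~@@@@~@@@@~@@@ in place — @~ @@@ @~ @~ @~ @~ @@@ @~ @~ @~ @~ @@@ @~ @~ @~ — and concatenate.

@~@@@@~@~@~@~@@@@~@~@~@~@@@@~@~@~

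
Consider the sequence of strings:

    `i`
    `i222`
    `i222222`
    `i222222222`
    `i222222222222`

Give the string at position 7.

i222222222222222222

The strings grow by a fixed suffix 222 each time.
From i222222222222, 2 further steps: i222222222222 → i222222222222222 → (answer).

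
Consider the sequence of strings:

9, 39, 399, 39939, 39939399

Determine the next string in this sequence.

This is a Fibonacci-style word recurrence s(k) = s(k−1)·s(k−2): e.g. 39·9 = 399.
So term 6 is 39939399·39939.

3993939939939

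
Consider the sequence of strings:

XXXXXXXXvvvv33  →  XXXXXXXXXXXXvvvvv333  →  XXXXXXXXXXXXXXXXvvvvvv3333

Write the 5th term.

Reading off run lengths: X runs 8, 12, 16; v runs 4, 5, 6; 3 runs 2, 3, 4 — each is linear in n, where the shown terms are n = 2, 3, 4.
Setting n = 6 gives 24, 8, 6 characters in each block.

XXXXXXXXXXXXXXXXXXXXXXXXvvvvvvvv333333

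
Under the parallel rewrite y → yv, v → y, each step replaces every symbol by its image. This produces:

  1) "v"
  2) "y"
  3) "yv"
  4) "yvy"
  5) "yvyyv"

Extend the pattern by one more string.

yvyyvyvy

Expanding yvyyv: y→yv, v→y, y→yv, y→yv, v→y. Concatenated: yv y yv yv y.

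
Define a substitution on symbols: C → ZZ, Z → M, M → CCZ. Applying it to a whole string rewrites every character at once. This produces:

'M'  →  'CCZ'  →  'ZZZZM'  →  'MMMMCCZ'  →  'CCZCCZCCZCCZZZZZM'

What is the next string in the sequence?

φ(CCZCCZCCZCCZZZZZM) expands symbol-by-symbol to ZZ ZZ M ZZ ZZ M ZZ ZZ M ZZ ZZ M M M M M CCZ; joining the 17 pieces gives the next term.

ZZZZMZZZZMZZZZMZZZZMMMMMCCZ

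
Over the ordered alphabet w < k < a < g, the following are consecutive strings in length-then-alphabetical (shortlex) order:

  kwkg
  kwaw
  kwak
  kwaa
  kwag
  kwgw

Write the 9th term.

Continuing the enumeration 3 steps past kwgw: kwgw → kwgk → kwga → (answer).

kwgg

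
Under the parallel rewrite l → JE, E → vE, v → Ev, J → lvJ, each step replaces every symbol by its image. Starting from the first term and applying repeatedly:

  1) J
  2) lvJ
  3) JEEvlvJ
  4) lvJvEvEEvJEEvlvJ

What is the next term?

Replace each of the 16 characters of lvJvEvEEvJEEvlvJ in place — JE Ev lvJ Ev vE Ev vE vE Ev lvJ vE vE Ev JE Ev lvJ — and concatenate.

JEEvlvJEvvEEvvEvEEvlvJvEvEEvJEEvlvJ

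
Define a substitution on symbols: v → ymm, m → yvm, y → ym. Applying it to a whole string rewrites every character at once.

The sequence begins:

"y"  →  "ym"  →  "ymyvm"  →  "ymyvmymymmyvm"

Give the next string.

Rewriting the 13 symbols of ymyvmymymmyvm one by one yields ym yvm ym ymm yvm ym yvm ym yvm yvm ym ymm yvm; concatenated:

ymyvmymymmyvmymyvmymyvmyvmymymmyvm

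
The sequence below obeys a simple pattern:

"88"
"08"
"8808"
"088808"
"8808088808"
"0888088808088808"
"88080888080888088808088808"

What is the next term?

This is a Fibonacci-style word recurrence s(k) = s(k−2)·s(k−1): e.g. 88·08 = 8808.
The next term joins 0888088808088808 and 88080888080888088808088808.

088808880808880888080888080888088808088808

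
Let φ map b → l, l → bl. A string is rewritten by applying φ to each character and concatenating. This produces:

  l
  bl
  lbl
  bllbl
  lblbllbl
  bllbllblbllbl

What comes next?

φ(bllbllblbllbl) expands symbol-by-symbol to l bl bl l bl bl l bl l bl bl l bl; joining the 13 pieces gives the next term.

lblbllblbllbllblbllbl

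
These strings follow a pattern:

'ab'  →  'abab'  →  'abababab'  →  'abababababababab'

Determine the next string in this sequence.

Each string is two copies of the previous one concatenated.
One more doubling of abababababababab gives the answer.

abababababababababababababababab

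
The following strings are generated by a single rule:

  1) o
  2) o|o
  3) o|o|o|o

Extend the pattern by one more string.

Every step duplicates the string with '|' between the halves.
So the next term is two copies of o|o|o|o with '|' between the halves.

o|o|o|o|o|o|o|o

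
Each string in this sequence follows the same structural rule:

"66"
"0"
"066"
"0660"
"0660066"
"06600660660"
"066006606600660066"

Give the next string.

06600660660066006606600660660

Each term (from the third on) is the previous term followed by the one before it: term 3 = 0·66 = 066.
The next term joins 066006606600660066 and 06600660660.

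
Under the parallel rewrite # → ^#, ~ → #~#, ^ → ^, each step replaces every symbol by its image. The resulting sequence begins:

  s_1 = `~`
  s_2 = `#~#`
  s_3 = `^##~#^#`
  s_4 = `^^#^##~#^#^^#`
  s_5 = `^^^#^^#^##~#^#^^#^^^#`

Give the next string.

Replace each of the 21 characters of ^^^#^^#^##~#^#^^#^^^# in place — ^ ^ ^ ^# ^ ^ ^# ^ ^# ^# #~# ^# ^ ^# ^ ^ ^# ^ ^ ^ ^# — and concatenate.

^^^^#^^^#^^#^##~#^#^^#^^^#^^^^#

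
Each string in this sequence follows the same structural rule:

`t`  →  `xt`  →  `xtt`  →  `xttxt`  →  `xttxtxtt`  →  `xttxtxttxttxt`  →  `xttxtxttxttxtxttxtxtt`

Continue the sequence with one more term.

xttxtxttxttxtxttxtxttxttxtxttxttxt

Each term (from the third on) is the previous term followed by the one before it: term 3 = xt·t = xtt.
So term 8 is xttxtxttxttxtxttxtxtt·xttxtxttxttxt.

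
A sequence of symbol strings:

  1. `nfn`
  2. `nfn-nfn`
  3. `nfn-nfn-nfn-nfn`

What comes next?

Every step duplicates the string with '-' between the halves.
Doubling nfn-nfn-nfn-nfn with '-' between the halves:

nfn-nfn-nfn-nfn-nfn-nfn-nfn-nfn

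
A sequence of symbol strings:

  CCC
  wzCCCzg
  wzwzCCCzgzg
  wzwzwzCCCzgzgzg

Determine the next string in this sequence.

s(k+1) = wz·s(k)·zg, so each term gains wz as a prefix and zg as a suffix.
So the next term is wz·wzwzwzCCCzgzgzg·zg.

wzwzwzwzCCCzgzgzgzg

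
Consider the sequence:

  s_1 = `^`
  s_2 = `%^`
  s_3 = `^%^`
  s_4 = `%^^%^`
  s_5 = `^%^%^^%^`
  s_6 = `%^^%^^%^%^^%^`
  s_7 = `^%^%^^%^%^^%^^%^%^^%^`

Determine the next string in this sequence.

This is a Fibonacci-style word recurrence s(k) = s(k−2)·s(k−1): e.g. ^·%^ = ^%^.
So term 8 is %^^%^^%^%^^%^·^%^%^^%^%^^%^^%^%^^%^.

%^^%^^%^%^^%^^%^%^^%^%^^%^^%^%^^%^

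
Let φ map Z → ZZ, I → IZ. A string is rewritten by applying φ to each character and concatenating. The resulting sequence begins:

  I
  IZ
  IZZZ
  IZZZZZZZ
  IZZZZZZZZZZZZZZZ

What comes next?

IZZZZZZZZZZZZZZZZZZZZZZZZZZZZZZZ

Applying the rule to each of the 16 symbols of IZZZZZZZZZZZZZZZ gives the pieces IZ ZZ ZZ ZZ ZZ ZZ ZZ ZZ ZZ ZZ ZZ ZZ ZZ ZZ ZZ ZZ, which concatenate to the answer.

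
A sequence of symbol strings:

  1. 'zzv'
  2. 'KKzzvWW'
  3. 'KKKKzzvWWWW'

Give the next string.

s(k+1) = KK·s(k)·WW, so each term gains KK as a prefix and WW as a suffix.
Applying this once more to KKKKzzvWWWW:

KKKKKKzzvWWWWWW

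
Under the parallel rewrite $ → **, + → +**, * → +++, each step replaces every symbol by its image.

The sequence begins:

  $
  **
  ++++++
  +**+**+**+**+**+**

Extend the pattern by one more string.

+**+++++++**+++++++**+++++++**+++++++**+++++++**++++++

Applying the rule to each of the 18 symbols of +**+**+**+**+**+** gives the pieces +** +++ +++ +** +++ +++ +** +++ +++ +** +++ +++ +** +++ +++ +** +++ +++, which concatenate to the answer.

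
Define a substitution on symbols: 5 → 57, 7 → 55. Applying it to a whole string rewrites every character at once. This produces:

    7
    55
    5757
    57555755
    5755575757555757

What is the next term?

Applying the rule to each of the 16 symbols of 5755575757555757 gives the pieces 57 55 57 57 57 55 57 55 57 55 57 57 57 55 57 55, which concatenate to the answer.

57555757575557555755575757555755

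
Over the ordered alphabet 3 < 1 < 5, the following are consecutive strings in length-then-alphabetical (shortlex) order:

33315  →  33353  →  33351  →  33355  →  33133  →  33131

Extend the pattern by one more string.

33135

Find the rightmost character of 33131 below 5, bump it to the next letter, and reset everything to its right to 3.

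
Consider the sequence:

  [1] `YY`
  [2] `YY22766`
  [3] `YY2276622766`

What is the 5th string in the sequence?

YY22766227662276622766

Every step adds 22766 to the end: s(k+1) = s(k)·22766.
From YY2276622766, 2 further steps: YY2276622766 → YY227662276622766 → (answer).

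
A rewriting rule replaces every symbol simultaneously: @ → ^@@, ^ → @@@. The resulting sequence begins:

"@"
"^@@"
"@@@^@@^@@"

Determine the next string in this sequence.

Rewriting each symbol of @@@^@@^@@: @→^@@, @→^@@, @→^@@, ^→@@@, @→^@@, @→^@@, ^→@@@, @→^@@, @→^@@, which concatenates to ^@@ ^@@ ^@@ @@@ ^@@ ^@@ @@@ ^@@ ^@@.

^@@^@@^@@@@@^@@^@@@@@^@@^@@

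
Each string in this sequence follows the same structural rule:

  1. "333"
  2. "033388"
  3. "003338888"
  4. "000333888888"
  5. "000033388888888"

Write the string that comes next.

Every step adds 0 to the front and 88 to the end of the previous string.
So the next term is 0·000033388888888·88.

000003338888888888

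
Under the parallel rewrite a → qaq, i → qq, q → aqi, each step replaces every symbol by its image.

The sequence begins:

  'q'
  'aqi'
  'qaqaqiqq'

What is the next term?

Apply φ to qaqaqiqq symbol by symbol: q→aqi, a→qaq, q→aqi, a→qaq, q→aqi, i→qq, q→aqi, q→aqi; joined: aqi qaq aqi qaq aqi qq aqi aqi.

aqiqaqaqiqaqaqiqqaqiaqi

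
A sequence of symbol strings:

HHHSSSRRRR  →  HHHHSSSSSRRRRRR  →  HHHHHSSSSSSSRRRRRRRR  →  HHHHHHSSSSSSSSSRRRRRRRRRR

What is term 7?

HHHHHHHHHSSSSSSSSSSSSSSSRRRRRRRRRRRRRRRR

Each string has the form H^{n+1} S^{2n-1} R^{2n}, where the shown terms are n = 2, 3, 4, 5.
For term 7, n = 8, so the run lengths are 9, 15, 16.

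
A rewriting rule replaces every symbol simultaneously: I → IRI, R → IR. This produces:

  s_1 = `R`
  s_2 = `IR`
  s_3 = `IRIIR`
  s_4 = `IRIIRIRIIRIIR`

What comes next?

Rewriting the 13 symbols of IRIIRIRIIRIIR one by one yields IRI IR IRI IRI IR IRI IR IRI IRI IR IRI IRI IR; concatenated:

IRIIRIRIIRIIRIRIIRIRIIRIIRIRIIRIIR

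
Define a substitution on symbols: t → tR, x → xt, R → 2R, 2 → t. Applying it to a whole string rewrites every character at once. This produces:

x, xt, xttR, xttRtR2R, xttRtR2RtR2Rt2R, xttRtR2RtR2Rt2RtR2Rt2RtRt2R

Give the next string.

Rewriting the 27 symbols of xttRtR2RtR2Rt2RtR2Rt2RtRt2R one by one yields xt tR tR 2R tR 2R t 2R tR 2R t 2R tR t 2R tR 2R t 2R tR t 2R tR 2R tR t 2R; concatenated:

xttRtR2RtR2Rt2RtR2Rt2RtRt2RtR2Rt2RtRt2RtR2RtRt2R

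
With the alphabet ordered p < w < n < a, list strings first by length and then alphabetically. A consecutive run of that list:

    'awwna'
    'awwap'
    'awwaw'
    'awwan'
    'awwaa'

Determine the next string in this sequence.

Treat awwaa as a base-4 numeral over the given alphabet and add one, carrying through any trailing a's.

awnpp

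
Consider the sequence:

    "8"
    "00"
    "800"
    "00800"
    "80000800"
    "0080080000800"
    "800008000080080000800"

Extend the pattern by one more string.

This is a Fibonacci-style word recurrence s(k) = s(k−2)·s(k−1): e.g. 8·00 = 800.
So term 8 is 0080080000800·800008000080080000800.

0080080000800800008000080080000800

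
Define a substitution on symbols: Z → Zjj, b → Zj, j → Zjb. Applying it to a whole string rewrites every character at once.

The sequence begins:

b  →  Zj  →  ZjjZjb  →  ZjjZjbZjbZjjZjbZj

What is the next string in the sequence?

Replace each of the 17 characters of ZjjZjbZjbZjjZjbZj in place — Zjj Zjb Zjb Zjj Zjb Zj Zjj Zjb Zj Zjj Zjb Zjb Zjj Zjb Zj Zjj Zjb — and concatenate.

ZjjZjbZjbZjjZjbZjZjjZjbZjZjjZjbZjbZjjZjbZjZjjZjb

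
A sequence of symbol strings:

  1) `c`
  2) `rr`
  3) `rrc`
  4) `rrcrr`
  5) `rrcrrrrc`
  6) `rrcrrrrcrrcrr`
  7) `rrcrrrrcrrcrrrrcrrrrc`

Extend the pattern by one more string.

rrcrrrrcrrcrrrrcrrrrcrrcrrrrcrrcrr

Each term (from the third on) is the previous term followed by the one before it: term 3 = rr·c = rrc.
Continuing: rrcrrrrcrrcrrrrcrrrrc · rrcrrrrcrrcrr gives term 8.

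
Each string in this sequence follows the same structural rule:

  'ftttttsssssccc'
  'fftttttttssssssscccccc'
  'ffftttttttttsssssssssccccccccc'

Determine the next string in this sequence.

fffftttttttttttssssssssssscccccccccccc

The n-th term is n f's then 2n+3 t's then 2n+3 s's then 3n c's (n = 1, 2, …).
For the next term, n = 4, so the run lengths are 4, 11, 11, 12.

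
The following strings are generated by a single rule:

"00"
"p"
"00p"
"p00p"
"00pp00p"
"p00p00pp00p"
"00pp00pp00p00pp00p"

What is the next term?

p00p00pp00p00pp00pp00p00pp00p

From term 3 onward, concatenate the second-to-last term with the last: 00·p = 00p, p·00p = p00p, …
So term 8 is p00p00pp00p·00pp00pp00p00pp00p.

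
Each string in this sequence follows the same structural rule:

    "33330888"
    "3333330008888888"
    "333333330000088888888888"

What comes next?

33333333330000000888888888888888

The n-th term is 2n+2 3's then 2n-1 0's then 4n-1 8's (n = 1, 2, …).
Setting n = 4 gives 10, 7, 15 characters in each block.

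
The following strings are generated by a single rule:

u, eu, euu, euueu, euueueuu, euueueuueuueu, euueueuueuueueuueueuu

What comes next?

euueueuueuueueuueueuueuueueuueuueu

Each term (from the third on) is the previous term followed by the one before it: term 3 = eu·u = euu.
So term 8 is euueueuueuueueuueueuu·euueueuueuueu.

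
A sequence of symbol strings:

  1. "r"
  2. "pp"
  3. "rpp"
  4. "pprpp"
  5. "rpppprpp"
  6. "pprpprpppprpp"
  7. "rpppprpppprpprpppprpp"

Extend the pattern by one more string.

pprpprpppprpprpppprpppprpprpppprpp

This is a Fibonacci-style word recurrence s(k) = s(k−2)·s(k−1): e.g. r·pp = rpp.
So term 8 is pprpprpppprpp·rpppprpppprpprpppprpp.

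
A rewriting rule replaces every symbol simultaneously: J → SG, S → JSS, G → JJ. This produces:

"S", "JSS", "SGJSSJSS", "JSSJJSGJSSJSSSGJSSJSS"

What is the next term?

Rewriting the 21 symbols of JSSJJSGJSSJSSSGJSSJSS one by one yields SG JSS JSS SG SG JSS JJ SG JSS JSS SG JSS JSS JSS JJ SG JSS JSS SG JSS JSS; concatenated:

SGJSSJSSSGSGJSSJJSGJSSJSSSGJSSJSSJSSJJSGJSSJSSSGJSSJSS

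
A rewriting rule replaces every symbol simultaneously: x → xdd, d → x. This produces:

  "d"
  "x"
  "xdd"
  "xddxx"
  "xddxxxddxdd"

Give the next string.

xddxxxddxddxddxxxddxx

Apply φ to xddxxxddxdd symbol by symbol: x→xdd, d→x, d→x, x→xdd, x→xdd, x→xdd, d→x, d→x, x→xdd, d→x, d→x; joined: xdd x x xdd xdd xdd x x xdd x x.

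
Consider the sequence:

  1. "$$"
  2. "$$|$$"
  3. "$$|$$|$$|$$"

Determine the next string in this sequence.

$$|$$|$$|$$|$$|$$|$$|$$

Every step duplicates the string with '|' between the halves.
One more doubling of $$|$$|$$|$$ gives the answer.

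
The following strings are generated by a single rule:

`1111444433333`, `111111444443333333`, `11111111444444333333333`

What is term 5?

111111111111444444443333333333333

Each string has the form 1^{2n} 4^{n+2} 3^{2n+1}, where the shown terms are n = 2, 3, 4.
For term 5, n = 6, so the run lengths are 12, 8, 13.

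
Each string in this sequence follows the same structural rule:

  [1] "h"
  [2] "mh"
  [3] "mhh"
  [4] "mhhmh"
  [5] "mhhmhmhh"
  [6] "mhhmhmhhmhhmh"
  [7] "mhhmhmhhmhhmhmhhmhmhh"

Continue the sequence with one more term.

mhhmhmhhmhhmhmhhmhmhhmhhmhmhhmhhmh

This is a Fibonacci-style word recurrence s(k) = s(k−1)·s(k−2): e.g. mh·h = mhh.
The next term joins mhhmhmhhmhhmhmhhmhmhh and mhhmhmhhmhhmh.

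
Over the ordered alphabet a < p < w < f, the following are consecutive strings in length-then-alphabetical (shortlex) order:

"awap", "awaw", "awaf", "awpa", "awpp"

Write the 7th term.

awpf

Continuing the enumeration 2 steps past awpp: awpp → awpw → (answer).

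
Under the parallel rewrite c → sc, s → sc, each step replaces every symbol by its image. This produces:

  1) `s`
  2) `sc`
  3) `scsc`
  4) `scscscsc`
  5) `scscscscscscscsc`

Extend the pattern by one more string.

Replace each of the 16 characters of scscscscscscscsc in place — sc sc sc sc sc sc sc sc sc sc sc sc sc sc sc sc — and concatenate.

scscscscscscscscscscscscscscscsc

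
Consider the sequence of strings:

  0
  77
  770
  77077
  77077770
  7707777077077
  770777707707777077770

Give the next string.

7707777077077770777707707777077077

This is a Fibonacci-style word recurrence s(k) = s(k−1)·s(k−2): e.g. 77·0 = 770.
The next term joins 770777707707777077770 and 7707777077077.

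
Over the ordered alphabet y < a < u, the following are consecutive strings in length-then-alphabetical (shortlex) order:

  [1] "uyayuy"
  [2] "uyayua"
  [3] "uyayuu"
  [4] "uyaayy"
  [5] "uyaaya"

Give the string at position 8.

uyaaaa

Stepping forward 3 times from uyaaya: uyaaya → uyaayu → uyaaay, then the target.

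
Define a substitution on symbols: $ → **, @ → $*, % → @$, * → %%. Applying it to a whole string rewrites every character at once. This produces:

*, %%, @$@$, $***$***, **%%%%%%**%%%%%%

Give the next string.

%%%%@$@$@$@$@$@$%%%%@$@$@$@$@$@$

Applying the rule to each of the 16 symbols of **%%%%%%**%%%%%% gives the pieces %% %% @$ @$ @$ @$ @$ @$ %% %% @$ @$ @$ @$ @$ @$, which concatenate to the answer.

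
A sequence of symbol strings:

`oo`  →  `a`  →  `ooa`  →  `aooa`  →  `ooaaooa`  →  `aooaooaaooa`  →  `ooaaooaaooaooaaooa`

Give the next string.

aooaooaaooaooaaooaaooaooaaooa

From term 3 onward, concatenate the second-to-last term with the last: oo·a = ooa, a·ooa = aooa, …
Continuing: aooaooaaooa · ooaaooaaooaooaaooa gives term 8.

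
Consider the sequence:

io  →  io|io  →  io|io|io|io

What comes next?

Each string is two copies of the previous one joined by '|'.
So the next term is two copies of io|io|io|io with '|' between the halves.

io|io|io|io|io|io|io|io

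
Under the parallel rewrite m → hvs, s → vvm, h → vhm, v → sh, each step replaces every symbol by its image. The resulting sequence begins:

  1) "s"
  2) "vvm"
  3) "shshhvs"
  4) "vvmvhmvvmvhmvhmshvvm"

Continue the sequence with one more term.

shshhvsshvhmhvsshshhvsshvhmhvsshvhmhvsvvmvhmshshhvs

Replace each of the 20 characters of vvmvhmvvmvhmvhmshvvm in place — sh sh hvs sh vhm hvs sh sh hvs sh vhm hvs sh vhm hvs vvm vhm sh sh hvs — and concatenate.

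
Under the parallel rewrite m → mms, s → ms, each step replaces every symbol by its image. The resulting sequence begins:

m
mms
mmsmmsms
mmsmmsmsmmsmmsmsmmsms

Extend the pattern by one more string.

φ(mmsmmsmsmmsmmsmsmmsms) expands symbol-by-symbol to mms mms ms mms mms ms mms ms mms mms ms mms mms ms mms ms mms mms ms mms ms; joining the 21 pieces gives the next term.

mmsmmsmsmmsmmsmsmmsmsmmsmmsmsmmsmmsmsmmsmsmmsmmsmsmmsms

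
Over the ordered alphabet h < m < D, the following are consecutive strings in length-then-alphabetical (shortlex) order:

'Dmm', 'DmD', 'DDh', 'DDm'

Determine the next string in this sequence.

The successor of DDm increments the rightmost position that isn't already D and resets every position after it to h.

DDD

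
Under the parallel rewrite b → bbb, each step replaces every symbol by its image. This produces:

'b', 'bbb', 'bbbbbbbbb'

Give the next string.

bbbbbbbbbbbbbbbbbbbbbbbbbbb

Apply φ to bbbbbbbbb symbol by symbol: b→bbb, b→bbb, b→bbb, b→bbb, b→bbb, b→bbb, b→bbb, b→bbb, b→bbb; joined: bbb bbb bbb bbb bbb bbb bbb bbb bbb.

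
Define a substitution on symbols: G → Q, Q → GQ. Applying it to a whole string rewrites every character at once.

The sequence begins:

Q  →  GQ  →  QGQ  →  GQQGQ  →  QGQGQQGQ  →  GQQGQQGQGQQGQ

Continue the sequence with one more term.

Applying the rule to each of the 13 symbols of GQQGQQGQGQQGQ gives the pieces Q GQ GQ Q GQ GQ Q GQ Q GQ GQ Q GQ, which concatenate to the answer.

QGQGQQGQGQQGQQGQGQQGQ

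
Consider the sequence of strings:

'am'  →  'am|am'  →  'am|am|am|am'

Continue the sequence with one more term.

am|am|am|am|am|am|am|am

Each string is two copies of the previous one joined by '|'.
One more doubling of am|am|am|am gives the answer.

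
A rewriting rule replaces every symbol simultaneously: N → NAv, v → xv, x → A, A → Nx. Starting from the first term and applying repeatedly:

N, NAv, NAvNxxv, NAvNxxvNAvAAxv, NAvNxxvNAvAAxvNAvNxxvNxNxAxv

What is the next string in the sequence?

Replace each of the 28 characters of NAvNxxvNAvAAxvNAvNxxvNxNxAxv in place — NAv Nx xv NAv A A xv NAv Nx xv Nx Nx A xv NAv Nx xv NAv A A xv NAv A NAv A Nx A xv — and concatenate.

NAvNxxvNAvAAxvNAvNxxvNxNxAxvNAvNxxvNAvAAxvNAvANAvANxAxv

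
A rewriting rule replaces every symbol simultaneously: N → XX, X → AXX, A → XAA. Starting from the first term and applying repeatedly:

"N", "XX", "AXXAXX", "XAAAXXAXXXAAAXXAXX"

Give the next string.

Replace each of the 18 characters of XAAAXXAXXXAAAXXAXX in place — AXX XAA XAA XAA AXX AXX XAA AXX AXX AXX XAA XAA XAA AXX AXX XAA AXX AXX — and concatenate.

AXXXAAXAAXAAAXXAXXXAAAXXAXXAXXXAAXAAXAAAXXAXXXAAAXXAXX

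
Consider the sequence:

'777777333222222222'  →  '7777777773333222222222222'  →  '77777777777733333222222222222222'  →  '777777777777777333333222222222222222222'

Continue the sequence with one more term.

7777777777777777773333333222222222222222222222

Reading off run lengths: 7 runs 6, 9, 12, 15; 3 runs 3, 4, 5, 6; 2 runs 9, 12, 15, 18 — each is linear in n, where the shown terms are n = 2, 3, 4, 5.
Setting n = 6 gives 18, 7, 21 characters in each block.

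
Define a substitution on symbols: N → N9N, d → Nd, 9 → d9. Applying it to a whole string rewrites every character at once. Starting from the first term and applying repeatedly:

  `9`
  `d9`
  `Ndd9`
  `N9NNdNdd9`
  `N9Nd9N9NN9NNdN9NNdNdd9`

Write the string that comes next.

Applying the rule to each of the 22 symbols of N9Nd9N9NN9NNdN9NNdNdd9 gives the pieces N9N d9 N9N Nd d9 N9N d9 N9N N9N d9 N9N N9N Nd N9N d9 N9N N9N Nd N9N Nd Nd d9, which concatenate to the answer.

N9Nd9N9NNdd9N9Nd9N9NN9Nd9N9NN9NNdN9Nd9N9NN9NNdN9NNdNdd9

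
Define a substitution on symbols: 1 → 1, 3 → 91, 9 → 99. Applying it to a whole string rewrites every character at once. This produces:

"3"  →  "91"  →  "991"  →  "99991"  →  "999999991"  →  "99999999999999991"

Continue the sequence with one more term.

999999999999999999999999999999991

Replace each of the 17 characters of 99999999999999991 in place — 99 99 99 99 99 99 99 99 99 99 99 99 99 99 99 99 1 — and concatenate.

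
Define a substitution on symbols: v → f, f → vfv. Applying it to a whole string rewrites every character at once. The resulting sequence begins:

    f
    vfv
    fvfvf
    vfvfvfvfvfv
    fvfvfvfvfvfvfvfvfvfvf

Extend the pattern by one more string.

Rewriting the 21 symbols of fvfvfvfvfvfvfvfvfvfvf one by one yields vfv f vfv f vfv f vfv f vfv f vfv f vfv f vfv f vfv f vfv f vfv; concatenated:

vfvfvfvfvfvfvfvfvfvfvfvfvfvfvfvfvfvfvfvfvfv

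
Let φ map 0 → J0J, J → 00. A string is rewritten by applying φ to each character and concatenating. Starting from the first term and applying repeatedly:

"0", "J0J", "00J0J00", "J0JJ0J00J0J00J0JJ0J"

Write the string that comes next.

Rewriting the 19 symbols of J0JJ0J00J0J00J0JJ0J one by one yields 00 J0J 00 00 J0J 00 J0J J0J 00 J0J 00 J0J J0J 00 J0J 00 00 J0J 00; concatenated:

00J0J0000J0J00J0JJ0J00J0J00J0JJ0J00J0J0000J0J00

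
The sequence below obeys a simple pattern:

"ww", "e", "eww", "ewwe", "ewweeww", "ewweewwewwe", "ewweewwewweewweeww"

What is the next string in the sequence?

Each term (from the third on) is the previous term followed by the one before it: term 3 = e·ww = eww.
The next term joins ewweewwewweewweeww and ewweewwewwe.

ewweewwewweewweewwewweewwewwe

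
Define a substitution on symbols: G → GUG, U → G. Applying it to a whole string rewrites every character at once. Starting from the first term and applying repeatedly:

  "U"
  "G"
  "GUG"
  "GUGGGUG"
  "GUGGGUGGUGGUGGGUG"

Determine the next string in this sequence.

Applying the rule to each of the 17 symbols of GUGGGUGGUGGUGGGUG gives the pieces GUG G GUG GUG GUG G GUG GUG G GUG GUG G GUG GUG GUG G GUG, which concatenate to the answer.

GUGGGUGGUGGUGGGUGGUGGGUGGUGGGUGGUGGUGGGUG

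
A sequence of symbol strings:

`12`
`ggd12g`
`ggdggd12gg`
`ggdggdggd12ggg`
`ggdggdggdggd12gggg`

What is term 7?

ggdggdggdggdggdggd12gggggg

s(k+1) = ggd·s(k)·g, so each term gains ggd as a prefix and g as a suffix.
From ggdggdggdggd12gggg, 2 further steps: ggdggdggdggd12gggg → ggdggdggdggdggd12ggggg → (answer).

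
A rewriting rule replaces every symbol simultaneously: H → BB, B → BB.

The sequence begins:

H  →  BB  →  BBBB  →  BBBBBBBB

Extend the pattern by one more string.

BBBBBBBBBBBBBBBB

Apply φ to BBBBBBBB symbol by symbol: B→BB, B→BB, B→BB, B→BB, B→BB, B→BB, B→BB, B→BB; joined: BB BB BB BB BB BB BB BB.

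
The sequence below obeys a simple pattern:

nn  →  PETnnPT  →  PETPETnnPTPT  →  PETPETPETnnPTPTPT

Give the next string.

PETPETPETPETnnPTPTPTPT

Every step adds PET to the front and PT to the end of the previous string.
One more step from PETPETPETnnPTPTPT gives the answer.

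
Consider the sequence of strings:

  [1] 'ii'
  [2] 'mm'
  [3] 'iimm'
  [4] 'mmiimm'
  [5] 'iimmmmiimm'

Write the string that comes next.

From term 3 onward, concatenate the second-to-last term with the last: ii·mm = iimm, mm·iimm = mmiimm, …
So term 6 is mmiimm·iimmmmiimm.

mmiimmiimmmmiimm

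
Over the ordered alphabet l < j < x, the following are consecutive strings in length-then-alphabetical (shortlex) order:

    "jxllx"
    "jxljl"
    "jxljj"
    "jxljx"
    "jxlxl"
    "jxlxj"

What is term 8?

Stepping forward 2 times from jxlxj: jxlxj → jxlxx, then the target.

jxjll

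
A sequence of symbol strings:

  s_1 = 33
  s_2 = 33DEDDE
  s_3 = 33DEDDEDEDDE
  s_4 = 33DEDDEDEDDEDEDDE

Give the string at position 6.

Every step adds DEDDE to the end: s(k+1) = s(k)·DEDDE.
From 33DEDDEDEDDEDEDDE, 2 further steps: 33DEDDEDEDDEDEDDE → 33DEDDEDEDDEDEDDEDEDDE → (answer).

33DEDDEDEDDEDEDDEDEDDEDEDDE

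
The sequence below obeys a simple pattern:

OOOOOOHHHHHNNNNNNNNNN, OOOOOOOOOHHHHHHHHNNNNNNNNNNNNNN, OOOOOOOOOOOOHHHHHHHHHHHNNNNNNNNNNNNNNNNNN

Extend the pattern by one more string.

The n-th term is 3n O's then 3n-1 H's then 4n+2 N's, where the shown terms are n = 2, 3, 4.
For the next term, n = 5, so the run lengths are 15, 14, 22.

OOOOOOOOOOOOOOOHHHHHHHHHHHHHHNNNNNNNNNNNNNNNNNNNNNN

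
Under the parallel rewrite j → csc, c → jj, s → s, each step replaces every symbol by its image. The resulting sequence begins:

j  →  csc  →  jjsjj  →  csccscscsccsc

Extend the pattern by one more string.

Applying the rule to each of the 13 symbols of csccscscsccsc gives the pieces jj s jj jj s jj s jj s jj jj s jj, which concatenate to the answer.

jjsjjjjsjjsjjsjjjjsjj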